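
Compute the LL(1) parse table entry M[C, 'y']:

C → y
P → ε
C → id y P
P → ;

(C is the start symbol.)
C → y

To find M[C, 'y'], we find productions for C where 'y' is in the predict set (PREDICT(N → α) = (FIRST(α) \ {ε}) ∪ (FOLLOW(N) if α ⇒* ε)).

C → y: PREDICT = { 'y' }
  'y' is in predict set, so this production goes in M[C, 'y']
C → id y P: PREDICT = { 'id' }

M[C, 'y'] = C → y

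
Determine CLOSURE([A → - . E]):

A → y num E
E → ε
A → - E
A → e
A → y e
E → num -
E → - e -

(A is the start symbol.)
{ [A → - . E], [E → . - e -], [E → . num -], [E → .] }

To compute CLOSURE, for each item [A → α.Bβ] where B is a non-terminal, add [B → .γ] for all productions B → γ; repeat for the newly added items until nothing changes.

Start with: [A → - . E]
  [A → - . E] has the dot before E: add [E → .], [E → . num -], [E → . - e -]
No further items can be added.

CLOSURE = { [A → - . E], [E → . - e -], [E → . num -], [E → .] }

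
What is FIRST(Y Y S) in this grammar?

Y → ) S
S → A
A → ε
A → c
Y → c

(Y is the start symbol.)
{ ')', 'c' }

FIRST sets of the non-terminals involved (from the grammar, by fixed-point iteration):
  FIRST(Y) = { ')', 'c' }

To compute FIRST(Y Y S), process the symbols left to right:
Symbol Y is a non-terminal. Add FIRST(Y) \ {ε} = { ')', 'c' }
Y is not nullable (ε ∉ FIRST(Y)), so stop here.
FIRST(Y Y S) = { ')', 'c' }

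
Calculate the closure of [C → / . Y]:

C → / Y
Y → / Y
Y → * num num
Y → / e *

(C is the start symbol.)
{ [C → / . Y], [Y → . * num num], [Y → . / Y], [Y → . / e *] }

To compute CLOSURE, for each item [A → α.Bβ] where B is a non-terminal, add [B → .γ] for all productions B → γ; repeat for the newly added items until nothing changes.

Start with: [C → / . Y]
  [C → / . Y] has the dot before Y: add [Y → . / Y], [Y → . * num num], [Y → . / e *]
No further items can be added.

CLOSURE = { [C → / . Y], [Y → . * num num], [Y → . / Y], [Y → . / e *] }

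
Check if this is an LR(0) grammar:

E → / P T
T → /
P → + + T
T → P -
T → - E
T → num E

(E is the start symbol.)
Yes, the grammar is LR(0)

Augment with E' → E and build the canonical LR(0) collection (I0 = CLOSURE({[E' → . E]}), then GOTO on every symbol after a dot until no new states appear). It has 15 states:
  I0: { [E → . / P T], [E' → . E] }  — shift
  I1: { [E → / . P T], [P → . + + T] }  — shift
  I2: { [E' → E .] }  — accept
  I3: { [P → + . + T] }  — shift
  I4: { [E → / P . T], [P → . + + T], [T → . - E], [T → . /], [T → . P -], [T → . num E] }  — shift
  I5: { [E → . / P T], [T → - . E] }  — shift
  I6: { [T → / .] }  — reduce
  I7: { [T → P . -] }  — shift
  I8: { [E → / P T .] }  — reduce
  I9: { [E → . / P T], [T → num . E] }  — shift
  I10: { [T → num E .] }  — reduce
  I11: { [T → P - .] }  — reduce
  I12: { [T → - E .] }  — reduce
  I13: { [P → + + . T], [P → . + + T], [T → . - E], [T → . /], [T → . P -], [T → . num E] }  — shift
  I14: { [P → + + T .] }  — reduce

Every state is either a pure shift/goto state or contains exactly one complete item and nothing to shift — no conflicts. The grammar is LR(0).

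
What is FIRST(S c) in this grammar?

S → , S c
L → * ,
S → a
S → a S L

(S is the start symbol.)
{ ',', 'a' }

FIRST sets of the non-terminals involved (from the grammar, by fixed-point iteration):
  FIRST(S) = { ',', 'a' }

To compute FIRST(S c), process the symbols left to right:
Symbol S is a non-terminal. Add FIRST(S) \ {ε} = { ',', 'a' }
S is not nullable (ε ∉ FIRST(S)), so stop here.
FIRST(S c) = { ',', 'a' }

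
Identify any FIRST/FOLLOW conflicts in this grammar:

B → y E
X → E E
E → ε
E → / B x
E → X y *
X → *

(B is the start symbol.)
Yes. E → '/' B x with FOLLOW(E) on { '/' }; E → X y '*' with FOLLOW(E) on { '*', '/', 'y' }

Nullable non-terminals: E, X.
FIRST sets used below: FIRST(X) = { '*', '/', 'y', ε }, FIRST(E) = { '*', '/', 'y', ε }

E: nullable alternative(s) E → ε; FOLLOW(E) = { $, '*', '/', 'x', 'y' }
  E → ε: FIRST \ {ε} = { } — this is the only nullable alternative, skip
  E → / B x: FIRST \ {ε} = { '/' } — overlaps FOLLOW(E) on { '/' }: CONFLICT
  E → X y *: FIRST \ {ε} = { '*', '/', 'y' } — overlaps FOLLOW(E) on { '*', '/', 'y' }: CONFLICT

X: nullable alternative(s) X → E E; FOLLOW(X) = { 'y' }
  X → E E: FIRST \ {ε} = { '*', '/', 'y' } — this is the only nullable alternative, skip
  X → *: FIRST \ {ε} = { '*' } — disjoint from FOLLOW(X)

B has no nullable alternative, so no FIRST/FOLLOW check is needed there.

So the grammar has 2 FIRST/FOLLOW conflicts (marked CONFLICT above).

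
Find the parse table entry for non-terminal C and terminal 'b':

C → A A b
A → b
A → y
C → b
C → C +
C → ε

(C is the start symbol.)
C → A A b, C → b, C → C +

To find M[C, 'b'], we find productions for C where 'b' is in the predict set (PREDICT(N → α) = (FIRST(α) \ {ε}) ∪ (FOLLOW(N) if α ⇒* ε)).

Relevant sets:
  FIRST(A) = { 'b', 'y' }
  FIRST(C) = { '+', 'b', 'y', ε }
  FOLLOW(C) = { $, '+' }

C → A A b: PREDICT = { 'b', 'y' }
  'b' is in predict set, so this production goes in M[C, 'b']
C → b: PREDICT = { 'b' }
  'b' is in predict set, so this production goes in M[C, 'b']
C → C +: PREDICT = { '+', 'b', 'y' }
  'b' is in predict set, so this production goes in M[C, 'b']
C → ε: PREDICT = { $, '+' }

M[C, 'b'] = C → A A b, C → b, C → C +  (a multiply-defined cell — the grammar is not LL(1))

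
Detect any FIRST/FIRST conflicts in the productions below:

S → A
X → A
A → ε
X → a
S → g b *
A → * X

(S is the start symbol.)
No FIRST/FIRST conflicts.

FIRST sets of the non-terminals at (or reachable through a nullable prefix from) the front of some alternative:
  FIRST(A) = { '*', ε }

Productions for S:
  S → A: FIRST = { '*', ε }
  S → g b *: FIRST = { 'g' }
Productions for X:
  X → A: FIRST = { '*', ε }
  X → a: FIRST = { 'a' }
Productions for A:
  A → ε: FIRST = { ε }
  A → * X: FIRST = { '*' }

All alternatives of each non-terminal have pairwise disjoint FIRST sets.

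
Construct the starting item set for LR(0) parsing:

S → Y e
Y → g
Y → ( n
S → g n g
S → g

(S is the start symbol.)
{ [S → . Y e], [S → . g n g], [S → . g], [S' → . S], [Y → . ( n], [Y → . g] }

First, augment the grammar with S' → S
I₀ = CLOSURE({ [S' → . S] }):
  [S' → . S] has the dot before S: add [S → . Y e], [S → . g n g], [S → . g]
  [S → . Y e] has the dot before Y: add [Y → . g], [Y → . ( n]
No further items can be added.

I₀ = { [S → . Y e], [S → . g n g], [S → . g], [S' → . S], [Y → . ( n], [Y → . g] }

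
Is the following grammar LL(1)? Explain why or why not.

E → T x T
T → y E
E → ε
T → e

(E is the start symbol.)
Yes, the grammar is LL(1).

Relevant sets:
  FIRST(T) = { 'e', 'y' }
  FOLLOW(E) = { $, 'x' }

For E:
  PREDICT(E → T x T) = { 'e', 'y' }
  PREDICT(E → ε) = { $, 'x' }
For T:
  PREDICT(T → y E) = { 'y' }
  PREDICT(T → e) = { 'e' }

All predict sets are disjoint. The grammar IS LL(1).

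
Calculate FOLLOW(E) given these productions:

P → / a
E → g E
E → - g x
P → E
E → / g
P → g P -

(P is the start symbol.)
{ $, '-' }

To compute FOLLOW(E), find every occurrence of E on a right-hand side N → α E β: add FIRST(β) \ {ε}, and if β is empty or nullable also add FOLLOW(N). Iterate to a fixed point.

In E → g E: E is at the end; this adds FOLLOW(E) to itself — nothing new
In P → E: E is at the end, add FOLLOW(P)

The FOLLOW sets referred to above (computed the same way, to a fixed point):
  FOLLOW(P) = { $, '-' }

Taking the union: FOLLOW(E) = { $, '-' }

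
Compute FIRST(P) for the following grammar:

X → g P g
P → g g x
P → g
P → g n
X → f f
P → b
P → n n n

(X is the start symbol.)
To compute FIRST(P), examine every production with P on the left-hand side, reading each right-hand side left to right until a non-nullable symbol is reached.

From P → g g x:
  - g is a terminal: add 'g' and stop
From P → g:
  - g is a terminal: add 'g' and stop
From P → g n:
  - g is a terminal: add 'g' and stop
From P → b:
  - b is a terminal: add 'b' and stop
From P → n n n:
  - n is a terminal: add 'n' and stop

Collecting: FIRST(P) = { 'b', 'g', 'n' }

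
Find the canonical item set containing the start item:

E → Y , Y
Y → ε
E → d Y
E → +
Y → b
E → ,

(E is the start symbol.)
{ [E → . +], [E → . ,], [E → . Y , Y], [E → . d Y], [E' → . E], [Y → . b], [Y → .] }

First, augment the grammar with E' → E
I₀ = CLOSURE({ [E' → . E] }):
  [E' → . E] has the dot before E: add [E → . Y , Y], [E → . d Y], [E → . +], [E → . ,]
  [E → . Y , Y] has the dot before Y: add [Y → .], [Y → . b]
No further items can be added.

I₀ = { [E → . +], [E → . ,], [E → . Y , Y], [E → . d Y], [E' → . E], [Y → . b], [Y → .] }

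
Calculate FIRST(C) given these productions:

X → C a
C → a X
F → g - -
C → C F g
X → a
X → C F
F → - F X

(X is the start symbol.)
To compute FIRST(C), examine every production with C on the left-hand side, reading each right-hand side left to right until a non-nullable symbol is reached.

From C → a X:
  - a is a terminal: add 'a' and stop
From C → C F g:
  - C is the symbol being defined: contributes nothing new
    C is not nullable, so stop

Collecting: FIRST(C) = { 'a' }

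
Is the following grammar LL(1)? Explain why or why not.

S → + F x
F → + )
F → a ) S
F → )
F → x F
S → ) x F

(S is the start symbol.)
Yes, the grammar is LL(1).

A grammar is LL(1) if for each non-terminal N with multiple productions, the predict sets of those productions are pairwise disjoint, where PREDICT(N → α) = (FIRST(α) \ {ε}) ∪ (FOLLOW(N) if α ⇒* ε).

For S:
  PREDICT(S → '+' F x) = { '+' }
  PREDICT(S → ')' x F) = { ')' }
For F:
  PREDICT(F → '+' ')') = { '+' }
  PREDICT(F → a ')' S) = { 'a' }
  PREDICT(F → ')') = { ')' }
  PREDICT(F → x F) = { 'x' }

All predict sets are disjoint. The grammar IS LL(1).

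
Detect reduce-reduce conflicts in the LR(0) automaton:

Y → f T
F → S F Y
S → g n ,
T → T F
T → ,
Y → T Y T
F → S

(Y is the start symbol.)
Augment with Y' → Y and build the canonical LR(0) collection (I0 = CLOSURE({[Y' → . Y]}), then GOTO on every symbol after a dot until no new states appear). It has 15 states:
  I0: { [T → . ,], [T → . T F], [Y → . T Y T], [Y → . f T], [Y' → . Y] }  — shift
  I1: { [T → , .] }  — reduce
  I2: { [F → . S F Y], [F → . S], [S → . g n ,], [T → . ,], [T → . T F], [T → T . F], [Y → . T Y T], [Y → . f T], [Y → T . Y T] }  — shift
  I3: { [Y' → Y .] }  — accept
  I4: { [T → . ,], [T → . T F], [Y → f . T] }  — shift
  I5: { [F → . S F Y], [F → . S], [S → . g n ,], [T → T . F], [Y → f T .] }  — shift, reduce
  I6: { [T → T F .] }  — reduce
  I7: { [F → . S F Y], [F → . S], [F → S . F Y], [F → S .], [S → . g n ,] }  — shift, reduce
  I8: { [S → g . n ,] }  — shift
  I9: { [S → g n . ,] }  — shift
  I10: { [S → g n , .] }  — reduce
  I11: { [F → S F . Y], [T → . ,], [T → . T F], [Y → . T Y T], [Y → . f T] }  — shift
  I12: { [F → S F Y .] }  — reduce
  I13: { [T → . ,], [T → . T F], [Y → T Y . T] }  — shift
  I14: { [F → . S F Y], [F → . S], [S → . g n ,], [T → T . F], [Y → T Y T .] }  — shift, reduce

No state contains more than one complete item.

Answer: No reduce-reduce conflicts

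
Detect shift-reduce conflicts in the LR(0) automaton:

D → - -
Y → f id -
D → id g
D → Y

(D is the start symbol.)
A shift-reduce conflict occurs when an LR(0) state has both:
  - a complete (reduce) item [A → α .] (dot at the end), and
  - a shift item [B → β . c γ] (dot before a terminal).

Augment with D' → D and build the canonical LR(0) collection (I0 = CLOSURE({[D' → . D]}), then GOTO on every symbol after a dot until no new states appear). It has 10 states:
  I0: { [D → . - -], [D → . Y], [D → . id g], [D' → . D], [Y → . f id -] }  — shift
  I1: { [D → - . -] }  — shift
  I2: { [D' → D .] }  — accept
  I3: { [D → Y .] }  — reduce
  I4: { [Y → f . id -] }  — shift
  I5: { [D → id . g] }  — shift
  I6: { [D → id g .] }  — reduce
  I7: { [Y → f id . -] }  — shift
  I8: { [Y → f id - .] }  — reduce
  I9: { [D → - - .] }  — reduce

No state contains both a complete item and a shift item.

Answer: No shift-reduce conflicts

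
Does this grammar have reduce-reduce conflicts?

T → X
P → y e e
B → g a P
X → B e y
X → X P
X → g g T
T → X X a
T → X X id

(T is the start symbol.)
No reduce-reduce conflicts

A reduce-reduce conflict occurs when an LR(0) state has two complete items [A → α .] and [B → β .] — both call for a reduction, and with no lookahead the parser cannot choose between them.

Augment with T' → T and build the canonical LR(0) collection (I0 = CLOSURE({[T' → . T]}), then GOTO on every symbol after a dot until no new states appear). It has 18 states:
  I0: { [B → . g a P], [T → . X X a], [T → . X X id], [T → . X], [T' → . T], [X → . B e y], [X → . X P], [X → . g g T] }  — shift
  I1: { [X → B . e y] }  — shift
  I2: { [T' → T .] }  — accept
  I3: { [B → . g a P], [P → . y e e], [T → X . X a], [T → X . X id], [T → X .], [X → . B e y], [X → . X P], [X → . g g T], [X → X . P] }  — shift, reduce
  I4: { [B → g . a P], [X → g . g T] }  — shift
  I5: { [B → g a . P], [P → . y e e] }  — shift
  I6: { [B → . g a P], [T → . X X a], [T → . X X id], [T → . X], [X → . B e y], [X → . X P], [X → . g g T], [X → g g . T] }  — shift
  I7: { [X → g g T .] }  — reduce
  I8: { [B → g a P .] }  — reduce
  I9: { [P → y . e e] }  — shift
  I10: { [P → y e . e] }  — shift
  I11: { [P → y e e .] }  — reduce
  I12: { [X → X P .] }  — reduce
  I13: { [P → . y e e], [T → X X . a], [T → X X . id], [X → X . P] }  — shift
  I14: { [T → X X a .] }  — reduce
  I15: { [T → X X id .] }  — reduce
  I16: { [X → B e . y] }  — shift
  I17: { [X → B e y .] }  — reduce

No state contains more than one complete item.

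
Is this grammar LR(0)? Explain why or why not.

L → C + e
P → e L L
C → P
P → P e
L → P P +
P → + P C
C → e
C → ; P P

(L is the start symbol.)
No. Shift-reduce conflict between [C → P .] and [P → . + P C]

Augment with L' → L and build the canonical LR(0) collection (I0 = CLOSURE({[L' → . L]}), then GOTO on every symbol after a dot until no new states appear). It has 22 states:
  I0: { [C → . ; P P], [C → . P], [C → . e], [L → . C + e], [L → . P P +], [L' → . L], [P → . + P C], [P → . P e], [P → . e L L] }  — shift
  I1: { [P → + . P C], [P → . + P C], [P → . P e], [P → . e L L] }  — shift
  I2: { [C → ; . P P], [P → . + P C], [P → . P e], [P → . e L L] }  — shift
  I3: { [L → C . + e] }  — shift
  I4: { [L' → L .] }  — accept
  I5: { [C → P .], [L → P . P +], [P → . + P C], [P → . P e], [P → . e L L], [P → P . e] }  — shift, reduce
  I6: { [C → . ; P P], [C → . P], [C → . e], [C → e .], [L → . C + e], [L → . P P +], [P → . + P C], [P → . P e], [P → . e L L], [P → e . L L] }  — shift, reduce
  I7: { [C → . ; P P], [C → . P], [C → . e], [L → . C + e], [L → . P P +], [P → . + P C], [P → . P e], [P → . e L L], [P → e L . L] }  — shift
  I8: { [P → e L L .] }  — reduce
  I9: { [L → P P . +], [P → P . e] }  — shift
  I10: { [C → . ; P P], [C → . P], [C → . e], [L → . C + e], [L → . P P +], [P → . + P C], [P → . P e], [P → . e L L], [P → P e .], [P → e . L L] }  — shift, reduce
  I11: { [L → P P + .] }  — reduce
  I12: { [P → P e .] }  — reduce
  I13: { [L → C + . e] }  — shift
  I14: { [L → C + e .] }  — reduce
  I15: { [C → ; P . P], [P → . + P C], [P → . P e], [P → . e L L], [P → P . e] }  — shift
  I16: { [C → . ; P P], [C → . P], [C → . e], [L → . C + e], [L → . P P +], [P → . + P C], [P → . P e], [P → . e L L], [P → e . L L] }  — shift
  I17: { [C → ; P P .], [P → P . e] }  — shift, reduce
  I18: { [C → . ; P P], [C → . P], [C → . e], [P → + P . C], [P → . + P C], [P → . P e], [P → . e L L], [P → P . e] }  — shift
  I19: { [P → + P C .] }  — reduce
  I20: { [C → P .], [P → P . e] }  — shift, reduce
  I21: { [C → . ; P P], [C → . P], [C → . e], [C → e .], [L → . C + e], [L → . P P +], [P → . + P C], [P → . P e], [P → . e L L], [P → P e .], [P → e . L L] }  — shift, 2 reduces

Conflict in state I5:
  Shift-reduce conflict between [C → P .] and [P → . + P C]
So the grammar is NOT LR(0).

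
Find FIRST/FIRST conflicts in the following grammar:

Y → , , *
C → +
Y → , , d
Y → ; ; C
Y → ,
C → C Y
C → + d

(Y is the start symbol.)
Yes. Y → ',' ',' '*' / Y → ',' ',' d on { ',' }; Y → ',' ',' '*' / Y → ',' on { ',' }; Y → ',' ',' d / Y → ',' on { ',' }; C → '+' / C → C Y on { '+' }; C → '+' / C → '+' d on { '+' }; C → C Y / C → '+' d on { '+' }

FIRST sets of the non-terminals at (or reachable through a nullable prefix from) the front of some alternative:
  FIRST(C) = { '+' }

Productions for Y:
  Y → , , *: FIRST = { ',' }
  Y → , , d: FIRST = { ',' }
  Y → ; ; C: FIRST = { ';' }
  Y → ,: FIRST = { ',' }
Productions for C:
  C → +: FIRST = { '+' }
  C → C Y: FIRST = { '+' }
  C → + d: FIRST = { '+' }

Conflict for Y: Y → , , * and Y → , , d
  Overlap: { ',' }
Conflict for Y: Y → , , * and Y → ,
  Overlap: { ',' }
Conflict for Y: Y → , , d and Y → ,
  Overlap: { ',' }
Conflict for C: C → + and C → C Y
  Overlap: { '+' }
Conflict for C: C → + and C → + d
  Overlap: { '+' }
Conflict for C: C → C Y and C → + d
  Overlap: { '+' }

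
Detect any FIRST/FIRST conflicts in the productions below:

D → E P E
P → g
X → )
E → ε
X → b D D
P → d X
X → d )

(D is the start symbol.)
No FIRST/FIRST conflicts.

A FIRST/FIRST conflict occurs when two productions N → α and N → β for the same non-terminal have FIRST(α) ∩ FIRST(β) ≠ ∅ (with ε ∈ FIRST of a nullable right-hand side, so two nullable alternatives also conflict).

Productions for P:
  P → g: FIRST = { 'g' }
  P → d X: FIRST = { 'd' }
Productions for X:
  X → ): FIRST = { ')' }
  X → b D D: FIRST = { 'b' }
  X → d ): FIRST = { 'd' }
D, E have only one production, so no FIRST/FIRST conflict is possible there.

All alternatives of each non-terminal have pairwise disjoint FIRST sets.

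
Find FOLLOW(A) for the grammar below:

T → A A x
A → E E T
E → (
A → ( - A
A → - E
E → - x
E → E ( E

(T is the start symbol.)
{ '(', '-', 'x' }

In T → A A x: A is followed by A x, add FIRST(A x) \ {ε} = { '(', '-' }
In T → A A x: A is followed by x, add FIRST(x) \ {ε} = { 'x' }
In A → ( - A: A is at the end; this adds FOLLOW(A) to itself — nothing new

Taking the union: FOLLOW(A) = { '(', '-', 'x' }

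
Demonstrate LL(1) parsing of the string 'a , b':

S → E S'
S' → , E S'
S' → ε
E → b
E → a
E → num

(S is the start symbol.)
LL(1) parsing maintains a stack (initially the start symbol over $) and the input. At each step: if the stack top is a terminal, match it against the current input token; if it is a non-terminal N, replace it with the RHS of M[N, lookahead] (the unique production whose predict set contains the lookahead).

Stack is shown with the top on the left.

Stack     Input    Action
-------------------------
S $       a , b $  output S → E S'
E S' $    a , b $  output E → a
a S' $    a , b $  match 'a'
S' $      , b $    output S' → , E S'
, E S' $  , b $    match ','
E S' $    b $      output E → b
b S' $    b $      match 'b'
S' $      $        output S' → ε
$         $        accept

The string is accepted.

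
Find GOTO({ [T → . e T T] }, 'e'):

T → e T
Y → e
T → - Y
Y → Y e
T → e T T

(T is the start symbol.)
GOTO(I, 'e') = CLOSURE({ [A → αX.β] : [A → α.Xβ] ∈ I, X = 'e' })

Items with dot before 'e', with the dot advanced:
  [T → . e T T] → [T → e . T T]
Closure of the advanced items:
  [T → e . T T] has the dot before T: add [T → . e T], [T → . - Y], [T → . e T T]

GOTO = { [T → . - Y], [T → . e T T], [T → . e T], [T → e . T T] }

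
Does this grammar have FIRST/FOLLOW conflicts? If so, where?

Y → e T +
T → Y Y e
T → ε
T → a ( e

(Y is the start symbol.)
A FIRST/FOLLOW conflict occurs when a non-terminal N has a nullable alternative N → β (β ⇒* ε) and another alternative N → α with FIRST(α) ∩ FOLLOW(N) ≠ ∅: on such a lookahead the parser cannot decide between expanding α and letting N vanish via β.

Nullable non-terminals: T.
FIRST sets used below: FIRST(Y) = { 'e' }

T: nullable alternative(s) T → ε; FOLLOW(T) = { '+' }
  T → Y Y e: FIRST \ {ε} = { 'e' } — disjoint from FOLLOW(T)
  T → ε: FIRST \ {ε} = { } — this is the only nullable alternative, skip
  T → a ( e: FIRST \ {ε} = { 'a' } — disjoint from FOLLOW(T)

Y has no nullable alternative, so no FIRST/FOLLOW check is needed there.

No FIRST/FOLLOW conflicts found.

Answer: No FIRST/FOLLOW conflicts.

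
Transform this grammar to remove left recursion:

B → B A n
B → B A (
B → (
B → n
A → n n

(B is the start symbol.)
B is directly left-recursive. The standard transformation for
  A → A α₁ | ... | A α_m | β₁ | ... | β_n
is
  A  → β₁ A' | ... | β_n A'
  A' → α₁ A' | ... | α_m A' | ε

B → ( becomes B → ( B'
B → n becomes B → n B'
B → B A n becomes B' → A n B'
B → B A ( becomes B' → A ( B'
Add B' → ε

Productions for other non-terminals are unchanged:
  A → n n

Resulting grammar:
B → ( B'
B → n B'
B' → A n B'
B' → A ( B'
B' → ε
A → n n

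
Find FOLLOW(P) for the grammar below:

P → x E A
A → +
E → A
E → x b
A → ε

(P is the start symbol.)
P is the start symbol, so $ ∈ FOLLOW(P).
P does not occur on any right-hand side.

Taking the union: FOLLOW(P) = { $ }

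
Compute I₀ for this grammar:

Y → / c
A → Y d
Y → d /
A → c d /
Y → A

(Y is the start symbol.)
First, augment the grammar with Y' → Y
I₀ = CLOSURE({ [Y' → . Y] }):
  [Y' → . Y] has the dot before Y: add [Y → . / c], [Y → . d /], [Y → . A]
  [Y → . A] has the dot before A: add [A → . Y d], [A → . c d /]
No further items can be added.

I₀ = { [A → . Y d], [A → . c d /], [Y → . / c], [Y → . A], [Y → . d /], [Y' → . Y] }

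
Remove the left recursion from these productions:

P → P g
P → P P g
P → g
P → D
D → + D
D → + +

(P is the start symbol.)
P → g P'
P → D P'
P' → g P'
P' → P g P'
P' → ε
D → + D
D → + +

P is directly left-recursive. The standard transformation for
  A → A α₁ | ... | A α_m | β₁ | ... | β_n
is
  A  → β₁ A' | ... | β_n A'
  A' → α₁ A' | ... | α_m A' | ε

P → g becomes P → g P'
P → D becomes P → D P'
P → P g becomes P' → g P'
P → P P g becomes P' → P g P'
Add P' → ε

Productions for other non-terminals are unchanged:
  D → + D
  D → + +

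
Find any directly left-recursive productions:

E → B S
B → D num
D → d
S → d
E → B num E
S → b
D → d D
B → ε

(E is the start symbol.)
No direct left recursion

Direct left recursion occurs when N → N α for some non-terminal N (the right-hand side begins with the left-hand side itself).

E → B S: starts with B
B → D num: starts with D
D → d: starts with d
S → d: starts with d
E → B num E: starts with B
S → b: starts with b
D → d D: starts with d
B → ε: starts with ε

No direct left recursion found.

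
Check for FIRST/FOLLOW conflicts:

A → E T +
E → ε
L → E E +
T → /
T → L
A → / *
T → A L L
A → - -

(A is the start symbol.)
Nullable non-terminals: E.
E has a nullable alternative but only one production, so nothing to check.

A, L, T have no nullable alternative, so no FIRST/FOLLOW check is needed there.

No FIRST/FOLLOW conflicts found.

Answer: No FIRST/FOLLOW conflicts.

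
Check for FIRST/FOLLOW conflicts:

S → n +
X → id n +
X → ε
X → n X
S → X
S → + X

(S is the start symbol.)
A FIRST/FOLLOW conflict occurs when a non-terminal N has a nullable alternative N → β (β ⇒* ε) and another alternative N → α with FIRST(α) ∩ FOLLOW(N) ≠ ∅: on such a lookahead the parser cannot decide between expanding α and letting N vanish via β.

Nullable non-terminals: S, X.
FIRST sets used below: FIRST(X) = { 'id', 'n', ε }

S: nullable alternative(s) S → X; FOLLOW(S) = { $ }
  S → n +: FIRST \ {ε} = { 'n' } — disjoint from FOLLOW(S)
  S → X: FIRST \ {ε} = { 'id', 'n' } — this is the only nullable alternative, skip
  S → + X: FIRST \ {ε} = { '+' } — disjoint from FOLLOW(S)

X: nullable alternative(s) X → ε; FOLLOW(X) = { $ }
  X → id n +: FIRST \ {ε} = { 'id' } — disjoint from FOLLOW(X)
  X → ε: FIRST \ {ε} = { } — this is the only nullable alternative, skip
  X → n X: FIRST \ {ε} = { 'n' } — disjoint from FOLLOW(X)

No FIRST/FOLLOW conflicts found.

Answer: No FIRST/FOLLOW conflicts.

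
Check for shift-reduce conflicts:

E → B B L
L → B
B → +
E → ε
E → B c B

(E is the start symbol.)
Yes — I0: [E → .] vs [B → . +]

A shift-reduce conflict occurs when an LR(0) state has both:
  - a complete (reduce) item [A → α .] (dot at the end), and
  - a shift item [B → β . c γ] (dot before a terminal).

Augment with E' → E and build the canonical LR(0) collection (I0 = CLOSURE({[E' → . E]}), then GOTO on every symbol after a dot until no new states appear). It has 9 states:
  I0: { [B → . +], [E → . B B L], [E → . B c B], [E → .], [E' → . E] }  — shift, reduce
  I1: { [B → + .] }  — reduce
  I2: { [B → . +], [E → B . B L], [E → B . c B] }  — shift
  I3: { [E' → E .] }  — accept
  I4: { [B → . +], [E → B B . L], [L → . B] }  — shift
  I5: { [B → . +], [E → B c . B] }  — shift
  I6: { [E → B c B .] }  — reduce
  I7: { [L → B .] }  — reduce
  I8: { [E → B B L .] }  — reduce

I0 contains reduce item [E → .] and shift item [B → . +] — shift-reduce conflict.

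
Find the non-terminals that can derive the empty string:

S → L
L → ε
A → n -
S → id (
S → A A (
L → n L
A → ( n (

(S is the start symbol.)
{ 'L', 'S' }

ε-productions: L → ε
So L is immediately nullable.
S → L: every symbol on the right is nullable, so S is nullable too.
No further non-terminal can be added: every production for the remaining non-terminals contains a terminal or a non-nullable non-terminal.
Nullable = { 'L', 'S' }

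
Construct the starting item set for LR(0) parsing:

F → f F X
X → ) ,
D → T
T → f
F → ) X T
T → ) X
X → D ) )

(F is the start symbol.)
First, augment the grammar with F' → F
I₀ = CLOSURE({ [F' → . F] }):
  [F' → . F] has the dot before F: add [F → . f F X], [F → . ) X T]
No further items can be added.

I₀ = { [F → . ) X T], [F → . f F X], [F' → . F] }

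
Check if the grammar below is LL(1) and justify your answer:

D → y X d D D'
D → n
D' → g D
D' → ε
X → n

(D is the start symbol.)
No. Predict set conflict for D': { 'g' }

A grammar is LL(1) if for each non-terminal N with multiple productions, the predict sets of those productions are pairwise disjoint, where PREDICT(N → α) = (FIRST(α) \ {ε}) ∪ (FOLLOW(N) if α ⇒* ε).

Relevant sets:
  FOLLOW(D') = { $, 'g' }

For D:
  PREDICT(D → y X d D D') = { 'y' }
  PREDICT(D → n) = { 'n' }
For D':
  PREDICT(D' → g D) = { 'g' }
  PREDICT(D' → ε) = { $, 'g' }
X has a single production, so nothing to check there.

Conflict found: Predict set conflict for D': { 'g' }
The grammar is NOT LL(1).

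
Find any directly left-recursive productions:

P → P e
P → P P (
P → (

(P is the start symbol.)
Yes, P is left-recursive

Direct left recursion occurs when N → N α for some non-terminal N (the right-hand side begins with the left-hand side itself).

P → P e: LEFT RECURSIVE (starts with P)
P → P P (: LEFT RECURSIVE (starts with P)
P → (: starts with '('

The grammar has direct left recursion on: P.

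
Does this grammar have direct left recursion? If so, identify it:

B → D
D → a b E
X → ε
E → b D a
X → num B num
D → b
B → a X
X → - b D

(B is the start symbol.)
No direct left recursion

B → D: starts with D
D → a b E: starts with a
X → ε: starts with ε
E → b D a: starts with b
X → num B num: starts with num
D → b: starts with b
B → a X: starts with a
X → - b D: starts with '-'

No direct left recursion found.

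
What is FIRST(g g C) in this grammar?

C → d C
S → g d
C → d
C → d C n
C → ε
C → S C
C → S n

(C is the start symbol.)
{ 'g' }

To compute FIRST(g g C), process the symbols left to right:
Symbol g is a terminal. Add 'g' and stop.
FIRST(g g C) = { 'g' }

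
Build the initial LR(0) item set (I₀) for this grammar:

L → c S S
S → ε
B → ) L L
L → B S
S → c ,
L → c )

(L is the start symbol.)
{ [B → . ) L L], [L → . B S], [L → . c )], [L → . c S S], [L' → . L] }

First, augment the grammar with L' → L
I₀ = CLOSURE({ [L' → . L] }):
  [L' → . L] has the dot before L: add [L → . c S S], [L → . B S], [L → . c )]
  [L → . B S] has the dot before B: add [B → . ) L L]
No further items can be added.

I₀ = { [B → . ) L L], [L → . B S], [L → . c )], [L → . c S S], [L' → . L] }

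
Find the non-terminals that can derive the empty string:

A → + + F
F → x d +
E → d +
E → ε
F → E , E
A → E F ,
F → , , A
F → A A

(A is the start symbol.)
{ 'E' }

ε-productions: E → ε
So E is immediately nullable.
No further non-terminal can be added: every production for the remaining non-terminals contains a terminal or a non-nullable non-terminal.
Nullable = { 'E' }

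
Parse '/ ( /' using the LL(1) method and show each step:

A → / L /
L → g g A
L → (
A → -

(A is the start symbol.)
LL(1) parsing maintains a stack (initially the start symbol over $) and the input. At each step: if the stack top is a terminal, match it against the current input token; if it is a non-terminal N, replace it with the RHS of M[N, lookahead] (the unique production whose predict set contains the lookahead).

Stack is shown with the top on the left.

Stack    Input    Action
------------------------
A $      / ( / $  output A → / L /
/ L / $  / ( / $  match '/'
L / $    ( / $    output L → (
( / $    ( / $    match '('
/ $      / $      match '/'
$        $        accept

The string is accepted.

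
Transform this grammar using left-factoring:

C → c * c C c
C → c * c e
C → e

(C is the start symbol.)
C → c * c C'
C' → C c
C' → e
C → e

Left-factoring transforms A → αβ₁ | αβ₂ into A → αA' and A' → β₁ | β₂
(α is the longest common prefix among the alternatives). Repeat until
no nonterminal has two alternatives with a common prefix.

Round 1: C has alternatives sharing prefix 'c * c'. Introduce C': C → c * c C'
  Add: C' → C c
  Add: C' → e

No remaining common prefixes — done.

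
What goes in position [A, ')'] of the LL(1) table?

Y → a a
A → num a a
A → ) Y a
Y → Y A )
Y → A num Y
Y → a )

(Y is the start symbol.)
To find M[A, ')'], we find productions for A where ')' is in the predict set (PREDICT(N → α) = (FIRST(α) \ {ε}) ∪ (FOLLOW(N) if α ⇒* ε)).

A → num a a: PREDICT = { 'num' }
A → ) Y a: PREDICT = { ')' }
  ')' is in predict set, so this production goes in M[A, ')']

M[A, ')'] = A → ) Y a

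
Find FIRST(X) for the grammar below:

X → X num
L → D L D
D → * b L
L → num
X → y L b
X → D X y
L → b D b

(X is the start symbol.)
FIRST sets of the other non-terminals involved (by the same procedure, iterated to a fixed point):
  FIRST(D) = { '*' }

From X → X num:
  - X is the symbol being defined: contributes nothing new
    X is not nullable, so stop
From X → y L b:
  - y is a terminal: add 'y' and stop
From X → D X y:
  - D is a non-terminal: add FIRST(D) \ {ε} = { '*' }
    D is not nullable, so stop

Collecting: FIRST(X) = { '*', 'y' }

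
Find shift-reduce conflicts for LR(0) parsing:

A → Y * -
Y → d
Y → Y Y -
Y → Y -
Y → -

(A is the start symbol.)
Augment with A' → A and build the canonical LR(0) collection (I0 = CLOSURE({[A' → . A]}), then GOTO on every symbol after a dot until no new states appear). It has 10 states:
  I0: { [A → . Y * -], [A' → . A], [Y → . -], [Y → . Y -], [Y → . Y Y -], [Y → . d] }  — shift
  I1: { [Y → - .] }  — reduce
  I2: { [A' → A .] }  — accept
  I3: { [A → Y . * -], [Y → . -], [Y → . Y -], [Y → . Y Y -], [Y → . d], [Y → Y . -], [Y → Y . Y -] }  — shift
  I4: { [Y → d .] }  — reduce
  I5: { [A → Y * . -] }  — shift
  I6: { [Y → - .], [Y → Y - .] }  — 2 reduces
  I7: { [Y → . -], [Y → . Y -], [Y → . Y Y -], [Y → . d], [Y → Y . -], [Y → Y . Y -], [Y → Y Y . -] }  — shift
  I8: { [Y → - .], [Y → Y - .], [Y → Y Y - .] }  — 3 reduces
  I9: { [A → Y * - .] }  — reduce

No state contains both a complete item and a shift item.

Answer: No shift-reduce conflicts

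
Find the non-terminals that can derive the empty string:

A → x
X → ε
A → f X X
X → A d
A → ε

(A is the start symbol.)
ε-productions: X → ε, A → ε
So X, A are immediately nullable.
Every non-terminal is now nullable.
Nullable = { 'A', 'X' }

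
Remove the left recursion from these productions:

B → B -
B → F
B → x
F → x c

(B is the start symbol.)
B → F B'
B → x B'
B' → - B'
B' → ε
F → x c

B is directly left-recursive. The standard transformation for
  A → A α₁ | ... | A α_m | β₁ | ... | β_n
is
  A  → β₁ A' | ... | β_n A'
  A' → α₁ A' | ... | α_m A' | ε

B → F becomes B → F B'
B → x becomes B → x B'
B → B - becomes B' → - B'
Add B' → ε

Productions for other non-terminals are unchanged:
  F → x c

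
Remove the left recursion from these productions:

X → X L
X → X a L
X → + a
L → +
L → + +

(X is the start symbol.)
X is directly left-recursive. The standard transformation for
  A → A α₁ | ... | A α_m | β₁ | ... | β_n
is
  A  → β₁ A' | ... | β_n A'
  A' → α₁ A' | ... | α_m A' | ε

X → + a becomes X → + a X'
X → X L becomes X' → L X'
X → X a L becomes X' → a L X'
Add X' → ε

Productions for other non-terminals are unchanged:
  L → +
  L → + +

Resulting grammar:
X → + a X'
X' → L X'
X' → a L X'
X' → ε
L → +
L → + +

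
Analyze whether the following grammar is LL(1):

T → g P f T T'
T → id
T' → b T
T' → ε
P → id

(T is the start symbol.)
Relevant sets:
  FOLLOW(T') = { $, 'b' }

For T:
  PREDICT(T → g P f T T') = { 'g' }
  PREDICT(T → id) = { 'id' }
For T':
  PREDICT(T' → b T) = { 'b' }
  PREDICT(T' → ε) = { $, 'b' }
P has a single production, so nothing to check there.

Conflict found: Predict set conflict for T': { 'b' }
The grammar is NOT LL(1).

Answer: No. Predict set conflict for T': { 'b' }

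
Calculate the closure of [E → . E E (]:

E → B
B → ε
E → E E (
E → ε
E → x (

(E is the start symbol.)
To compute CLOSURE, for each item [A → α.Bβ] where B is a non-terminal, add [B → .γ] for all productions B → γ; repeat for the newly added items until nothing changes.

Start with: [E → . E E (]
  [E → . E E (] has the dot before E: add [E → . B], [E → .], [E → . x (]
  [E → . B] has the dot before B: add [B → .]
No further items can be added.

CLOSURE = { [B → .], [E → . B], [E → . E E (], [E → . x (], [E → .] }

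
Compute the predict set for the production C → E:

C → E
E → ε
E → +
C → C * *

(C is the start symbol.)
{ $, '*', '+' }

PREDICT(C → E) = (FIRST(RHS) \ {ε}) ∪ (FOLLOW(C) if ε ∈ FIRST(RHS), i.e. RHS ⇒* ε)
FIRST(E) = { '+', ε }
FIRST(E) = { '+', ε }
ε ∈ FIRST(E) (the right-hand side is nullable), so add FOLLOW(C) = { $, '*' }
PREDICT(C → E) = { $, '*', '+' }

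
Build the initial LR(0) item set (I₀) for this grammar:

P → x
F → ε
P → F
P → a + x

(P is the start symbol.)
{ [F → .], [P → . F], [P → . a + x], [P → . x], [P' → . P] }

First, augment the grammar with P' → P
I₀ = CLOSURE({ [P' → . P] }):
  [P' → . P] has the dot before P: add [P → . x], [P → . F], [P → . a + x]
  [P → . F] has the dot before F: add [F → .]
No further items can be added.

I₀ = { [F → .], [P → . F], [P → . a + x], [P → . x], [P' → . P] }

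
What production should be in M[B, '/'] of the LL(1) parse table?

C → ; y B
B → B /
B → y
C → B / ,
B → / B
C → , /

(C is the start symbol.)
B → B /, B → / B

To find M[B, '/'], we find productions for B where '/' is in the predict set (PREDICT(N → α) = (FIRST(α) \ {ε}) ∪ (FOLLOW(N) if α ⇒* ε)).

Relevant sets:
  FIRST(B) = { '/', 'y' }

B → B /: PREDICT = { '/', 'y' }
  '/' is in predict set, so this production goes in M[B, '/']
B → y: PREDICT = { 'y' }
B → / B: PREDICT = { '/' }
  '/' is in predict set, so this production goes in M[B, '/']

M[B, '/'] = B → B /, B → / B  (a multiply-defined cell — the grammar is not LL(1))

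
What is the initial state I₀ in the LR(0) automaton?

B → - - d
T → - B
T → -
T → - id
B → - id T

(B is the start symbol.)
{ [B → . - - d], [B → . - id T], [B' → . B] }

First, augment the grammar with B' → B
I₀ = CLOSURE({ [B' → . B] }):
  [B' → . B] has the dot before B: add [B → . - - d], [B → . - id T]
No further items can be added.

I₀ = { [B → . - - d], [B → . - id T], [B' → . B] }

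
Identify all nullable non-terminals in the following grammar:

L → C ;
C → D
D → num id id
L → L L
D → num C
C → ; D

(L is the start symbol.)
There are no ε-productions, so no non-terminal can derive ε.
No non-terminals are nullable.

Answer: None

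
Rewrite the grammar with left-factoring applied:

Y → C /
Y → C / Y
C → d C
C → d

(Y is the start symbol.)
Y → C / Y'
Y' → ε
Y' → Y
C → d C'
C' → C
C' → ε

Left-factoring transforms A → αβ₁ | αβ₂ into A → αA' and A' → β₁ | β₂
(α is the longest common prefix among the alternatives). Repeat until
no nonterminal has two alternatives with a common prefix.

Round 1: Y has alternatives sharing prefix 'C /'. Introduce Y': Y → C / Y'
  Add: Y' → ε
  Add: Y' → Y

Round 2: C has alternatives sharing prefix 'd'. Introduce C': C → d C'
  Add: C' → C
  Add: C' → ε

No remaining common prefixes — done.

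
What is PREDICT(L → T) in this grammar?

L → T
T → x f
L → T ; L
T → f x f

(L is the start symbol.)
{ 'f', 'x' }

PREDICT(L → T) = (FIRST(RHS) \ {ε}) ∪ (FOLLOW(L) if ε ∈ FIRST(RHS), i.e. RHS ⇒* ε)
FIRST(T) = { 'f', 'x' }
FIRST(T) = { 'f', 'x' }
ε ∉ FIRST(T), so FOLLOW(L) is not added.
PREDICT(L → T) = { 'f', 'x' }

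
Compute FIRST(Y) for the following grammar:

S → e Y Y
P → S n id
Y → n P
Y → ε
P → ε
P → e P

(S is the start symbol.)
From Y → n P:
  - n is a terminal: add 'n' and stop
From Y → ε:
  - ε-production, so ε ∈ FIRST(Y)

Collecting: FIRST(Y) = { 'n', ε }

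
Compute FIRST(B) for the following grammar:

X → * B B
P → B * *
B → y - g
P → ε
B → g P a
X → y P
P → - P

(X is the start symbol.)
{ 'g', 'y' }

To compute FIRST(B), examine every production with B on the left-hand side, reading each right-hand side left to right until a non-nullable symbol is reached.

From B → y - g:
  - y is a terminal: add 'y' and stop
From B → g P a:
  - g is a terminal: add 'g' and stop

Collecting: FIRST(B) = { 'g', 'y' }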